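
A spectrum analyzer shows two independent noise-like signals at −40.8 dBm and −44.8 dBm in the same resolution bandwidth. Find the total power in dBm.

Convert to linear, add, convert back:
P₁ = 8.32×10⁻⁸ W, P₂ = 3.31×10⁻⁸ W
P_tot = 1.16×10⁻⁷ W → 10 log₁₀(P_tot / 10⁻³) = −39.3 dBm

−39.3 dBm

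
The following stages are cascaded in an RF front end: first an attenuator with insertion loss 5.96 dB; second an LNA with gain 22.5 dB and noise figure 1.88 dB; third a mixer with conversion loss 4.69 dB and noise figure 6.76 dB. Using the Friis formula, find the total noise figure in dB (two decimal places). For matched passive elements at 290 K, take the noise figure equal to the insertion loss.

7.90 dB

Convert to linear (a loss of L dB is a gain of −L dB): F_i = 10^(NF_i/10), G_i = 10^(G_i,dB/10)
  Stage 1: F_1 = 10^(5.96/10) = 3.945, G_1 = 10^(−5.96/10) = 0.2535
  Stage 2: F_2 = 10^(1.88/10) = 1.542, G_2 = 10^(22.5/10) = 177.8
  Stage 3: F_3 = 10^(6.76/10) = 4.742, G_3 = 10^(−4.69/10) = 0.3396
Friis cascade:
  F = 3.945 + (1.542 − 1)/0.2535 + (4.742 − 1)/45.08 = 6.164
NF = 10 log₁₀(6.164) = 7.90 dB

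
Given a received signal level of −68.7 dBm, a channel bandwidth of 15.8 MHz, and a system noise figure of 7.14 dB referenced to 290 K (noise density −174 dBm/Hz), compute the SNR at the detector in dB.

Noise floor: N = −174 + 10 log₁₀(B) + NF
10 log₁₀(1.58×10⁷) = 71.99 dB
N = −174 + 71.99 + 7.14 = −94.87 dBm
SNR = P_sig − N = −68.7 − (−94.87) = 26.17 dB → 26.2 dB

26.2 dB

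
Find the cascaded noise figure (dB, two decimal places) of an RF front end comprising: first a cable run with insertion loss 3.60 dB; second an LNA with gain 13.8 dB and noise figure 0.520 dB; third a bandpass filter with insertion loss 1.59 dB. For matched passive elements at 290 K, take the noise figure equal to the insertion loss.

4.19 dB

Convert to linear (a loss of L dB is a gain of −L dB): F_i = 10^(NF_i/10), G_i = 10^(G_i,dB/10)
  Stage 1: F_1 = 10^(3.60/10) = 2.291, G_1 = 10^(−3.60/10) = 0.4365
  Stage 2: F_2 = 10^(0.520/10) = 1.127, G_2 = 10^(13.8/10) = 23.99
  Stage 3: F_3 = 10^(1.59/10) = 1.442, G_3 = 10^(−1.59/10) = 0.6934
Friis cascade:
  F = 2.291 + (1.127 − 1)/0.4365 + (1.442 − 1)/10.47 = 2.624
NF = 10 log₁₀(2.624) = 4.19 dB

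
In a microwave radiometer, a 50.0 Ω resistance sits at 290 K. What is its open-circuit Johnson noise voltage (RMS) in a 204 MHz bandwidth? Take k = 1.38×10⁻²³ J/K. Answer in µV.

12.8 µV

V_n = √(4kTRB)
4kTRB = 4 × 1.38×10⁻²³ × 290 × 5.00×10¹ × 2.04×10⁸ = 1.63×10⁻¹⁰ V²
V_n = √(1.63×10⁻¹⁰) = 1.28×10⁻⁵ V = 12.8 µV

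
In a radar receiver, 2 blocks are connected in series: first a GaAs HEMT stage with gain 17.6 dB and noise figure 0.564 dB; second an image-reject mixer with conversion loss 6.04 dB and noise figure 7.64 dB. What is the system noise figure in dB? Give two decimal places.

0.87 dB

Convert to linear (a loss of L dB is a gain of −L dB): F_i = 10^(NF_i/10), G_i = 10^(G_i,dB/10)
  Stage 1: F_1 = 10^(0.564/10) = 1.139, G_1 = 10^(17.6/10) = 57.54
  Stage 2: F_2 = 10^(7.64/10) = 5.808, G_2 = 10^(−6.04/10) = 0.2489
Friis cascade:
  F = 1.139 + (5.808 − 1)/57.54 = 1.222
NF = 10 log₁₀(1.222) = 0.87 dB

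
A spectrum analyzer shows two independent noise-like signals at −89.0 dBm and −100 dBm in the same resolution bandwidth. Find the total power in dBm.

−88.7 dBm

Convert to linear, add, convert back:
P₁ = 1.26×10⁻¹² W, P₂ = 1.00×10⁻¹³ W
P_tot = 1.36×10⁻¹² W → 10 log₁₀(P_tot / 10⁻³) = −88.7 dBm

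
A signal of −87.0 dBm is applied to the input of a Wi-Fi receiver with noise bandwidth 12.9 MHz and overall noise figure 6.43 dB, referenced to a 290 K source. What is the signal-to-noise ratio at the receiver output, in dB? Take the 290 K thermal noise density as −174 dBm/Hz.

9.5 dB

Noise floor: N = −174 + 10 log₁₀(B) + NF
10 log₁₀(1.29×10⁷) = 71.11 dB
N = −174 + 71.11 + 6.43 = −96.46 dBm
SNR = P_sig − N = −87.0 − (−96.46) = 9.46 dB → 9.5 dB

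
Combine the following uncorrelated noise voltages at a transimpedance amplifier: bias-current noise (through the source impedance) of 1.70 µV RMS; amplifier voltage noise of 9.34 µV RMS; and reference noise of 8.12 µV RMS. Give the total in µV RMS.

12.5 µV

Uncorrelated sources add in power (mean-square): V_tot = √(ΣV_i²)
V_tot = √[(1.70×10⁻⁶)² + (9.34×10⁻⁶)² + (8.12×10⁻⁶)²] = 1.25×10⁻⁵ V = 12.5 µV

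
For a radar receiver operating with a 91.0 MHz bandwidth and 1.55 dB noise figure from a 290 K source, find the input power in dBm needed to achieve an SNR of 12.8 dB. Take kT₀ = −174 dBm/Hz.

Sensitivity = −174 + 10 log₁₀(B) + NF + SNR_min
= −174 + 79.59 + 1.55 + 12.8
= −80.06 dBm → −80.1 dBm

−80.1 dBm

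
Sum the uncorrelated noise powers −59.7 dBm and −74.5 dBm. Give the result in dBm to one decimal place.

Convert to linear, add, convert back:
P₁ = 1.07×10⁻⁹ W, P₂ = 3.55×10⁻¹¹ W
P_tot = 1.11×10⁻⁹ W → 10 log₁₀(P_tot / 10⁻³) = −59.6 dBm

−59.6 dBm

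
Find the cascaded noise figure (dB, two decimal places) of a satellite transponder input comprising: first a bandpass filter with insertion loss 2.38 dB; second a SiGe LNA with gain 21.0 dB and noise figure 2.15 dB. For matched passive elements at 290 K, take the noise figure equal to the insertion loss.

4.53 dB

Convert to linear (a loss of L dB is a gain of −L dB): F_i = 10^(NF_i/10), G_i = 10^(G_i,dB/10)
  Stage 1: F_1 = 10^(2.38/10) = 1.730, G_1 = 10^(−2.38/10) = 0.5781
  Stage 2: F_2 = 10^(2.15/10) = 1.641, G_2 = 10^(21.0/10) = 125.9
Friis cascade:
  F = 1.730 + (1.641 − 1)/0.5781 = 2.838
NF = 10 log₁₀(2.838) = 4.53 dB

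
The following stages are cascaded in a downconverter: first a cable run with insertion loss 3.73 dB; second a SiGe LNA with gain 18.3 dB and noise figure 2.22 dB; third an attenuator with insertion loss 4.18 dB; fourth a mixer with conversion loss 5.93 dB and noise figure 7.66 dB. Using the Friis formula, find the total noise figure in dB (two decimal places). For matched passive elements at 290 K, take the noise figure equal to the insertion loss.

Convert to linear (a loss of L dB is a gain of −L dB): F_i = 10^(NF_i/10), G_i = 10^(G_i,dB/10)
  Stage 1: F_1 = 10^(3.73/10) = 2.360, G_1 = 10^(−3.73/10) = 0.4236
  Stage 2: F_2 = 10^(2.22/10) = 1.667, G_2 = 10^(18.3/10) = 67.61
  Stage 3: F_3 = 10^(4.18/10) = 2.618, G_3 = 10^(−4.18/10) = 0.3819
  Stage 4: F_4 = 10^(7.66/10) = 5.834, G_4 = 10^(−5.93/10) = 0.2553
Friis cascade:
  F = 2.360 + (1.667 − 1)/0.4236 + (2.618 − 1)/28.64 + (5.834 − 1)/10.94 = 4.434
NF = 10 log₁₀(4.434) = 6.47 dB

6.47 dB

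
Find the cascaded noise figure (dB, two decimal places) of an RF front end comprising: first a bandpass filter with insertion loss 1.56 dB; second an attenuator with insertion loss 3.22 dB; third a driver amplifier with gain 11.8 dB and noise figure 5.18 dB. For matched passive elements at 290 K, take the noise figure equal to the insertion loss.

9.96 dB

Convert to linear (a loss of L dB is a gain of −L dB): F_i = 10^(NF_i/10), G_i = 10^(G_i,dB/10)
  Stage 1: F_1 = 10^(1.56/10) = 1.432, G_1 = 10^(−1.56/10) = 0.6982
  Stage 2: F_2 = 10^(3.22/10) = 2.099, G_2 = 10^(−3.22/10) = 0.4764
  Stage 3: F_3 = 10^(5.18/10) = 3.296, G_3 = 10^(11.8/10) = 15.14
Friis cascade:
  F = 1.432 + (2.099 − 1)/0.6982 + (3.296 − 1)/0.3327 = 9.908
NF = 10 log₁₀(9.908) = 9.96 dB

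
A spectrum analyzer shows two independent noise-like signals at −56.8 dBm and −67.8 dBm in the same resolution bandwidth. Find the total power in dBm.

Convert to linear, add, convert back:
P₁ = 2.09×10⁻⁹ W, P₂ = 1.66×10⁻¹⁰ W
P_tot = 2.26×10⁻⁹ W → 10 log₁₀(P_tot / 10⁻³) = −56.5 dBm

−56.5 dBm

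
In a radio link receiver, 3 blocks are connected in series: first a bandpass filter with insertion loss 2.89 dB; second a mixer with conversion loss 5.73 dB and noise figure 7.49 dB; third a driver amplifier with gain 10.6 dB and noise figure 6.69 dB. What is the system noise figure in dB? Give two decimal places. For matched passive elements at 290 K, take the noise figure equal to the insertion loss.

Convert to linear (a loss of L dB is a gain of −L dB): F_i = 10^(NF_i/10), G_i = 10^(G_i,dB/10)
  Stage 1: F_1 = 10^(2.89/10) = 1.945, G_1 = 10^(−2.89/10) = 0.5140
  Stage 2: F_2 = 10^(7.49/10) = 5.610, G_2 = 10^(−5.73/10) = 0.2673
  Stage 3: F_3 = 10^(6.69/10) = 4.667, G_3 = 10^(10.6/10) = 11.48
Friis cascade:
  F = 1.945 + (5.610 − 1)/0.5140 + (4.667 − 1)/0.1374 = 37.60
NF = 10 log₁₀(37.60) = 15.75 dB

15.75 dB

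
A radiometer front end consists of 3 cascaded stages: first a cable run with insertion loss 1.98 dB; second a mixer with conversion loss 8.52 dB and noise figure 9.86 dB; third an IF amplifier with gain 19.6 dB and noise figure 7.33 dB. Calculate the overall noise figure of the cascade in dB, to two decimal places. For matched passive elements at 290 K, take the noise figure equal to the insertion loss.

18.11 dB

Convert to linear (a loss of L dB is a gain of −L dB): F_i = 10^(NF_i/10), G_i = 10^(G_i,dB/10)
  Stage 1: F_1 = 10^(1.98/10) = 1.578, G_1 = 10^(−1.98/10) = 0.6339
  Stage 2: F_2 = 10^(9.86/10) = 9.683, G_2 = 10^(−8.52/10) = 0.1406
  Stage 3: F_3 = 10^(7.33/10) = 5.408, G_3 = 10^(19.6/10) = 91.20
Friis cascade:
  F = 1.578 + (9.683 − 1)/0.6339 + (5.408 − 1)/0.08913 = 64.73
NF = 10 log₁₀(64.73) = 18.11 dB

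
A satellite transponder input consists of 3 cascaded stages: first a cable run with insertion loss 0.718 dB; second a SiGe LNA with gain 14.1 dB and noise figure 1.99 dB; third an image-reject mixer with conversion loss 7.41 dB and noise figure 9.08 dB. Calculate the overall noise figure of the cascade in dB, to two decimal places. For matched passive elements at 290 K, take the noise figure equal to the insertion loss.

Convert to linear (a loss of L dB is a gain of −L dB): F_i = 10^(NF_i/10), G_i = 10^(G_i,dB/10)
  Stage 1: F_1 = 10^(0.718/10) = 1.180, G_1 = 10^(−0.718/10) = 0.8476
  Stage 2: F_2 = 10^(1.99/10) = 1.581, G_2 = 10^(14.1/10) = 25.70
  Stage 3: F_3 = 10^(9.08/10) = 8.091, G_3 = 10^(−7.41/10) = 0.1816
Friis cascade:
  F = 1.180 + (1.581 − 1)/0.8476 + (8.091 − 1)/21.79 = 2.191
NF = 10 log₁₀(2.191) = 3.41 dB

3.41 dB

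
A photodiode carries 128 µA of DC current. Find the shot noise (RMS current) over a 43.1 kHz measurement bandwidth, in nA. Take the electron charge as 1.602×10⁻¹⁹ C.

1.33 nA

I_n = √(2qI·B)
2qI·B = 2 × 1.602×10⁻¹⁹ × 1.28×10⁻⁴ × 4.31×10⁴ = 1.77×10⁻¹⁸ A²
I_n = √(1.77×10⁻¹⁸) = 1.33×10⁻⁹ A = 1.33 nA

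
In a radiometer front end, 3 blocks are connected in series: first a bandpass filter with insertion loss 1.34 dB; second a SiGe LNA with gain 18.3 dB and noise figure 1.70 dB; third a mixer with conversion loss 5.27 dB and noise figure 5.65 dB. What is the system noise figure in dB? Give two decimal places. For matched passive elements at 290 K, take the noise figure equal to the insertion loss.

Convert to linear (a loss of L dB is a gain of −L dB): F_i = 10^(NF_i/10), G_i = 10^(G_i,dB/10)
  Stage 1: F_1 = 10^(1.34/10) = 1.361, G_1 = 10^(−1.34/10) = 0.7345
  Stage 2: F_2 = 10^(1.70/10) = 1.479, G_2 = 10^(18.3/10) = 67.61
  Stage 3: F_3 = 10^(5.65/10) = 3.673, G_3 = 10^(−5.27/10) = 0.2972
Friis cascade:
  F = 1.361 + (1.479 − 1)/0.7345 + (3.673 − 1)/49.66 = 2.068
NF = 10 log₁₀(2.068) = 3.15 dB

3.15 dB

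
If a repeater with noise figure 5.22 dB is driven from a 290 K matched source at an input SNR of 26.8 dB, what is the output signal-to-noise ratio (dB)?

21.58 dB

By definition F = SNR_in/SNR_out, so in dB: SNR_out = SNR_in − NF
SNR_out = 26.8 − 5.22 = 21.58 dB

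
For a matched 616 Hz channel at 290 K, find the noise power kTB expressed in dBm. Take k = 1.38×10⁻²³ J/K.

−146.1 dBm

P_n = kTB = 1.38×10⁻²³ × 290 × 6.16×10² = 2.47×10⁻¹⁸ W
In dBm: 10 log₁₀(2.47×10⁻¹⁸ / 10⁻³) = −146.1 dBm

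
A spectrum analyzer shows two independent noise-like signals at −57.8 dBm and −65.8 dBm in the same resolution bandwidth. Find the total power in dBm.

Convert to linear, add, convert back:
P₁ = 1.66×10⁻⁹ W, P₂ = 2.63×10⁻¹⁰ W
P_tot = 1.92×10⁻⁹ W → 10 log₁₀(P_tot / 10⁻³) = −57.2 dBm

−57.2 dBm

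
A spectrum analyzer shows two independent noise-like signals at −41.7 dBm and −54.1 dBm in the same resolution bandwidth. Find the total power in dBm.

−41.5 dBm

Convert to linear, add, convert back:
P₁ = 6.76×10⁻⁸ W, P₂ = 3.89×10⁻⁹ W
P_tot = 7.15×10⁻⁸ W → 10 log₁₀(P_tot / 10⁻³) = −41.5 dBm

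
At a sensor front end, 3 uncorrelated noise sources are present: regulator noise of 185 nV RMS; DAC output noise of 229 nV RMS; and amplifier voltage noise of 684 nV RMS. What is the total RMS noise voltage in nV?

Uncorrelated sources add in power (mean-square): V_tot = √(ΣV_i²)
V_tot = √[(1.85×10⁻⁷)² + (2.29×10⁻⁷)² + (6.84×10⁻⁷)²] = 7.45×10⁻⁷ V = 745 nV

745 nV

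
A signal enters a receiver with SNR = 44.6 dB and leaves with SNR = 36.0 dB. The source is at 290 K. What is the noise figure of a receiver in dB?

8.6 dB

NF (dB) = SNR_in(dB) − SNR_out(dB) when the source is at T₀
NF = 44.6 − 36.0 = 8.6 dB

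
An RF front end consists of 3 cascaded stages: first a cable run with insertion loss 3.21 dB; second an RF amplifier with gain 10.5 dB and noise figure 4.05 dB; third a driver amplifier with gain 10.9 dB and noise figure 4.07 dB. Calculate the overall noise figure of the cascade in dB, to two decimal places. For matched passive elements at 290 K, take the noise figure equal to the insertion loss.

Convert to linear (a loss of L dB is a gain of −L dB): F_i = 10^(NF_i/10), G_i = 10^(G_i,dB/10)
  Stage 1: F_1 = 10^(3.21/10) = 2.094, G_1 = 10^(−3.21/10) = 0.4775
  Stage 2: F_2 = 10^(4.05/10) = 2.541, G_2 = 10^(10.5/10) = 11.22
  Stage 3: F_3 = 10^(4.07/10) = 2.553, G_3 = 10^(10.9/10) = 12.30
Friis cascade:
  F = 2.094 + (2.541 − 1)/0.4775 + (2.553 − 1)/5.358 = 5.611
NF = 10 log₁₀(5.611) = 7.49 dB

7.49 dB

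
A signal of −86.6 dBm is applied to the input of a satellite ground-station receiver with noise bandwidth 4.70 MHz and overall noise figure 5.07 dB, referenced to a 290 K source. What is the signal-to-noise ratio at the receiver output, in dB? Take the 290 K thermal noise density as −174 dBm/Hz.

15.6 dB

Noise floor: N = −174 + 10 log₁₀(B) + NF
10 log₁₀(4.70×10⁶) = 66.72 dB
N = −174 + 66.72 + 5.07 = −102.21 dBm
SNR = P_sig − N = −86.6 − (−102.21) = 15.61 dB → 15.6 dB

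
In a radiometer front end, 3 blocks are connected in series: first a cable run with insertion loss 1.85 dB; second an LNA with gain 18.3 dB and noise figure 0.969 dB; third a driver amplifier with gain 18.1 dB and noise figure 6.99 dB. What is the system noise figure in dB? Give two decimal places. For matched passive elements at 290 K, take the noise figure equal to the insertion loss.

Convert to linear (a loss of L dB is a gain of −L dB): F_i = 10^(NF_i/10), G_i = 10^(G_i,dB/10)
  Stage 1: F_1 = 10^(1.85/10) = 1.531, G_1 = 10^(−1.85/10) = 0.6531
  Stage 2: F_2 = 10^(0.969/10) = 1.250, G_2 = 10^(18.3/10) = 67.61
  Stage 3: F_3 = 10^(6.99/10) = 5.000, G_3 = 10^(18.1/10) = 64.57
Friis cascade:
  F = 1.531 + (1.250 − 1)/0.6531 + (5.000 − 1)/44.16 = 2.004
NF = 10 log₁₀(2.004) = 3.02 dB

3.02 dB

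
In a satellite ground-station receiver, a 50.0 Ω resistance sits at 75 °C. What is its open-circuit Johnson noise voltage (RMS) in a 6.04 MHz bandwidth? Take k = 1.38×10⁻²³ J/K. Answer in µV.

2.41 µV

T = 75 °C + 273.15 = 348.15 K
V_n = √(4kTRB)
4kTRB = 4 × 1.38×10⁻²³ × 348.15 × 5.00×10¹ × 6.04×10⁶ = 5.80×10⁻¹² V²
V_n = √(5.80×10⁻¹²) = 2.41×10⁻⁶ V = 2.41 µV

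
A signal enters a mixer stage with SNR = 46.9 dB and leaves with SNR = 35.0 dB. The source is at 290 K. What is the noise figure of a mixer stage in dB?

NF (dB) = SNR_in(dB) − SNR_out(dB) when the source is at T₀
NF = 46.9 − 35.0 = 11.9 dB

11.9 dB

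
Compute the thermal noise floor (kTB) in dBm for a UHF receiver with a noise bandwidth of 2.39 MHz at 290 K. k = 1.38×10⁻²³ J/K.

−110.2 dBm

P_n = kTB = 1.38×10⁻²³ × 290 × 2.39×10⁶ = 9.56×10⁻¹⁵ W
In dBm: 10 log₁₀(9.56×10⁻¹⁵ / 10⁻³) = −110.2 dBm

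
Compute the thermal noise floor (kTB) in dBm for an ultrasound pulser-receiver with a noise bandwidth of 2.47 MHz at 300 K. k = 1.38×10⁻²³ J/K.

P_n = kTB = 1.38×10⁻²³ × 300 × 2.47×10⁶ = 1.02×10⁻¹⁴ W
In dBm: 10 log₁₀(1.02×10⁻¹⁴ / 10⁻³) = −109.9 dBm

−109.9 dBm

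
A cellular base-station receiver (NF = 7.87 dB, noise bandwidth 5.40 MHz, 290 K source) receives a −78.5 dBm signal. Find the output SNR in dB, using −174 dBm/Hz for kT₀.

Noise floor: N = −174 + 10 log₁₀(B) + NF
10 log₁₀(5.40×10⁶) = 67.32 dB
N = −174 + 67.32 + 7.87 = −98.81 dBm
SNR = P_sig − N = −78.5 − (−98.81) = 20.31 dB → 20.3 dB

20.3 dB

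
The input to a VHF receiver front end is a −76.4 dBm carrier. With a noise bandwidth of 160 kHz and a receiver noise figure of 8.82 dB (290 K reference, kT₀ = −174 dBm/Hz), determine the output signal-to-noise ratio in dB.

Noise floor: N = −174 + 10 log₁₀(B) + NF
10 log₁₀(1.60×10⁵) = 52.04 dB
N = −174 + 52.04 + 8.82 = −113.14 dBm
SNR = P_sig − N = −76.4 − (−113.14) = 36.74 dB → 36.7 dB

36.7 dB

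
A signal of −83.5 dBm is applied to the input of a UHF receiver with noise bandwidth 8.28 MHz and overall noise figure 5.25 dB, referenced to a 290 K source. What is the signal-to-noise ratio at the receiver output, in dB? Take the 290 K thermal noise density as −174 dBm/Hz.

Noise floor: N = −174 + 10 log₁₀(B) + NF
10 log₁₀(8.28×10⁶) = 69.18 dB
N = −174 + 69.18 + 5.25 = −99.57 dBm
SNR = P_sig − N = −83.5 − (−99.57) = 16.07 dB → 16.1 dB

16.1 dB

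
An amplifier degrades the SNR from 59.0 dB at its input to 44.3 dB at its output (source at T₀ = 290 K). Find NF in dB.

14.7 dB

NF (dB) = SNR_in(dB) − SNR_out(dB) when the source is at T₀
NF = 59.0 − 44.3 = 14.7 dB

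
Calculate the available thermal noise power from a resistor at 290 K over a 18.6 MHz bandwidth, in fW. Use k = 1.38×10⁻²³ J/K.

74.4 fW

P_n = kTB = 1.38×10⁻²³ × 290 × 1.86×10⁷ = 7.44×10⁻¹⁴ W = 74.4 fW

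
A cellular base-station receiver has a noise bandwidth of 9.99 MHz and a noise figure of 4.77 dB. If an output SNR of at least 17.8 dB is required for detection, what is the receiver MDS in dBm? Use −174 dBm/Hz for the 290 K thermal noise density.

Sensitivity = −174 + 10 log₁₀(B) + NF + SNR_min
= −174 + 70 + 4.77 + 17.8
= −81.43 dBm → −81.4 dBm

−81.4 dBm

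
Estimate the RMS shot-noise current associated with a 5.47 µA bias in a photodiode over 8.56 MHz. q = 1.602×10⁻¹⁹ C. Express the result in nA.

3.87 nA

I_n = √(2qI·B)
2qI·B = 2 × 1.602×10⁻¹⁹ × 5.47×10⁻⁶ × 8.56×10⁶ = 1.50×10⁻¹⁷ A²
I_n = √(1.50×10⁻¹⁷) = 3.87×10⁻⁹ A = 3.87 nA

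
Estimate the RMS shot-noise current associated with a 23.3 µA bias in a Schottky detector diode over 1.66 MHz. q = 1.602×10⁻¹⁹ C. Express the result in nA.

I_n = √(2qI·B)
2qI·B = 2 × 1.602×10⁻¹⁹ × 2.33×10⁻⁵ × 1.66×10⁶ = 1.24×10⁻¹⁷ A²
I_n = √(1.24×10⁻¹⁷) = 3.52×10⁻⁹ A = 3.52 nA

3.52 nA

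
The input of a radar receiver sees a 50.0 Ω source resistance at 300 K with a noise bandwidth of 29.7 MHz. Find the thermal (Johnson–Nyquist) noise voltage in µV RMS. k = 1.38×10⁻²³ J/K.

4.96 µV

V_n = √(4kTRB)
4kTRB = 4 × 1.38×10⁻²³ × 300 × 5.00×10¹ × 2.97×10⁷ = 2.46×10⁻¹¹ V²
V_n = √(2.46×10⁻¹¹) = 4.96×10⁻⁶ V = 4.96 µV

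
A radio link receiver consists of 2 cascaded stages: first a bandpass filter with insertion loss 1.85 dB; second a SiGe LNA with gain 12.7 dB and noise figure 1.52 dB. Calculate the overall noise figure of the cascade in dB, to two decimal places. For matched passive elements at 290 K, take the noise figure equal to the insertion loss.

3.37 dB

Convert to linear (a loss of L dB is a gain of −L dB): F_i = 10^(NF_i/10), G_i = 10^(G_i,dB/10)
  Stage 1: F_1 = 10^(1.85/10) = 1.531, G_1 = 10^(−1.85/10) = 0.6531
  Stage 2: F_2 = 10^(1.52/10) = 1.419, G_2 = 10^(12.7/10) = 18.62
Friis cascade:
  F = 1.531 + (1.419 − 1)/0.6531 = 2.173
NF = 10 log₁₀(2.173) = 3.37 dB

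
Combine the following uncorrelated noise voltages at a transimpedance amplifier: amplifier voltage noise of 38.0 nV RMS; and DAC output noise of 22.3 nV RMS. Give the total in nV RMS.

44.1 nV

Uncorrelated sources add in power (mean-square): V_tot = √(ΣV_i²)
V_tot = √[(3.80×10⁻⁸)² + (2.23×10⁻⁸)²] = 4.41×10⁻⁸ V = 44.1 nV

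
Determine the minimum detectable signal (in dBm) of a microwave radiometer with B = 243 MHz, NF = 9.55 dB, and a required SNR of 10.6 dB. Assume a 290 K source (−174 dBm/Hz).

Sensitivity = −174 + 10 log₁₀(B) + NF + SNR_min
= −174 + 83.86 + 9.55 + 10.6
= −69.99 dBm → −70.0 dBm

−70.0 dBm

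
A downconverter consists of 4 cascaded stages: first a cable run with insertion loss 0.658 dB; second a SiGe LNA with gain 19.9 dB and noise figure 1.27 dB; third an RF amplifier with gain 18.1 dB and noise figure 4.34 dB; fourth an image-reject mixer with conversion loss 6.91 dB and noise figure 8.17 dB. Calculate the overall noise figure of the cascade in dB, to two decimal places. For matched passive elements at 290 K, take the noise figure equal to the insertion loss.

1.99 dB

Convert to linear (a loss of L dB is a gain of −L dB): F_i = 10^(NF_i/10), G_i = 10^(G_i,dB/10)
  Stage 1: F_1 = 10^(0.658/10) = 1.164, G_1 = 10^(−0.658/10) = 0.8594
  Stage 2: F_2 = 10^(1.27/10) = 1.340, G_2 = 10^(19.9/10) = 97.72
  Stage 3: F_3 = 10^(4.34/10) = 2.716, G_3 = 10^(18.1/10) = 64.57
  Stage 4: F_4 = 10^(8.17/10) = 6.561, G_4 = 10^(−6.91/10) = 0.2037
Friis cascade:
  F = 1.164 + (1.340 − 1)/0.8594 + (2.716 − 1)/83.98 + (6.561 − 1)/5423 = 1.580
NF = 10 log₁₀(1.580) = 1.99 dB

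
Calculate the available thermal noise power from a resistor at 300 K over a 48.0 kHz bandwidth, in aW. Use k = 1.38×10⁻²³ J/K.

P_n = kTB = 1.38×10⁻²³ × 300 × 4.80×10⁴ = 1.99×10⁻¹⁶ W = 199 aW

199 aW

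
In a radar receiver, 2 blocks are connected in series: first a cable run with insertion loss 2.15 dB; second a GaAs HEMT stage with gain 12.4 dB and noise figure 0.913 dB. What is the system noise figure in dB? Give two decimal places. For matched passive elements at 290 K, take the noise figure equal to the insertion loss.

3.06 dB

Convert to linear (a loss of L dB is a gain of −L dB): F_i = 10^(NF_i/10), G_i = 10^(G_i,dB/10)
  Stage 1: F_1 = 10^(2.15/10) = 1.641, G_1 = 10^(−2.15/10) = 0.6095
  Stage 2: F_2 = 10^(0.913/10) = 1.234, G_2 = 10^(12.4/10) = 17.38
Friis cascade:
  F = 1.641 + (1.234 − 1)/0.6095 = 2.024
NF = 10 log₁₀(2.024) = 3.06 dB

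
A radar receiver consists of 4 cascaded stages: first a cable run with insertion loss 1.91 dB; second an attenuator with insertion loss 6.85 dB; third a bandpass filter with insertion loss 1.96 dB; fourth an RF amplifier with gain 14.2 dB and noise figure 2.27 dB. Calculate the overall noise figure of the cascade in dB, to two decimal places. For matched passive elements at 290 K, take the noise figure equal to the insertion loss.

Convert to linear (a loss of L dB is a gain of −L dB): F_i = 10^(NF_i/10), G_i = 10^(G_i,dB/10)
  Stage 1: F_1 = 10^(1.91/10) = 1.552, G_1 = 10^(−1.91/10) = 0.6442
  Stage 2: F_2 = 10^(6.85/10) = 4.842, G_2 = 10^(−6.85/10) = 0.2065
  Stage 3: F_3 = 10^(1.96/10) = 1.570, G_3 = 10^(−1.96/10) = 0.6368
  Stage 4: F_4 = 10^(2.27/10) = 1.687, G_4 = 10^(14.2/10) = 26.30
Friis cascade:
  F = 1.552 + (4.842 − 1)/0.6442 + (1.570 − 1)/0.1330 + (1.687 − 1)/0.08472 = 19.91
NF = 10 log₁₀(19.91) = 12.99 dB

12.99 dB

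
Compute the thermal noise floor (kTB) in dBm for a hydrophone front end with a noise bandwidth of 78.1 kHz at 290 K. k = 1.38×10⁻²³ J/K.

P_n = kTB = 1.38×10⁻²³ × 290 × 7.81×10⁴ = 3.13×10⁻¹⁶ W
In dBm: 10 log₁₀(3.13×10⁻¹⁶ / 10⁻³) = −125.1 dBm

−125.1 dBm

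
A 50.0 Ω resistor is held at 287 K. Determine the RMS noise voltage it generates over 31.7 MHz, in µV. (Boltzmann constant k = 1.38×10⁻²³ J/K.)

5.01 µV

V_n = √(4kTRB)
4kTRB = 4 × 1.38×10⁻²³ × 287 × 5.00×10¹ × 3.17×10⁷ = 2.51×10⁻¹¹ V²
V_n = √(2.51×10⁻¹¹) = 5.01×10⁻⁶ V = 5.01 µV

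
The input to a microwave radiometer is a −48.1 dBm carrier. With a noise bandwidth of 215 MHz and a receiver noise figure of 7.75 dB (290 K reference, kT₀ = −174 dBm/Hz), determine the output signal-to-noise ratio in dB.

34.8 dB

Noise floor: N = −174 + 10 log₁₀(B) + NF
10 log₁₀(2.15×10⁸) = 83.32 dB
N = −174 + 83.32 + 7.75 = −82.93 dBm
SNR = P_sig − N = −48.1 − (−82.93) = 34.83 dB → 34.8 dB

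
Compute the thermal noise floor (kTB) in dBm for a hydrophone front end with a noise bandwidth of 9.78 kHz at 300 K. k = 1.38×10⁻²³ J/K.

P_n = kTB = 1.38×10⁻²³ × 300 × 9.78×10³ = 4.05×10⁻¹⁷ W
In dBm: 10 log₁₀(4.05×10⁻¹⁷ / 10⁻³) = −133.9 dBm

−133.9 dBm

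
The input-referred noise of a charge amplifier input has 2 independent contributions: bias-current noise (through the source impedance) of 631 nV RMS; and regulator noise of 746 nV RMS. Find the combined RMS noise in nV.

Uncorrelated sources add in power (mean-square): V_tot = √(ΣV_i²)
V_tot = √[(6.31×10⁻⁷)² + (7.46×10⁻⁷)²] = 9.77×10⁻⁷ V = 977 nV

977 nV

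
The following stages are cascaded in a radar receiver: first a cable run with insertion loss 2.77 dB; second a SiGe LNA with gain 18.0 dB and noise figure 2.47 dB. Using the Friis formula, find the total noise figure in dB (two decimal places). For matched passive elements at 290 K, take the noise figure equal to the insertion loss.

5.24 dB

Convert to linear (a loss of L dB is a gain of −L dB): F_i = 10^(NF_i/10), G_i = 10^(G_i,dB/10)
  Stage 1: F_1 = 10^(2.77/10) = 1.892, G_1 = 10^(−2.77/10) = 0.5284
  Stage 2: F_2 = 10^(2.47/10) = 1.766, G_2 = 10^(18.0/10) = 63.10
Friis cascade:
  F = 1.892 + (1.766 − 1)/0.5284 = 3.342
NF = 10 log₁₀(3.342) = 5.24 dB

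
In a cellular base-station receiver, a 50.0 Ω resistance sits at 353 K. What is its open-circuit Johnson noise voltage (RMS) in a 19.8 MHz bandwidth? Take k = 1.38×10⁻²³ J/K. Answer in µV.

4.39 µV

V_n = √(4kTRB)
4kTRB = 4 × 1.38×10⁻²³ × 353 × 5.00×10¹ × 1.98×10⁷ = 1.93×10⁻¹¹ V²
V_n = √(1.93×10⁻¹¹) = 4.39×10⁻⁶ V = 4.39 µV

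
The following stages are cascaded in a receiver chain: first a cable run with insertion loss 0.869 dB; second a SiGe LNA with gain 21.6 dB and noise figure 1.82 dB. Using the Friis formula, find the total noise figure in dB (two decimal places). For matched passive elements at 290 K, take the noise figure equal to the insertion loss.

2.69 dB

Convert to linear (a loss of L dB is a gain of −L dB): F_i = 10^(NF_i/10), G_i = 10^(G_i,dB/10)
  Stage 1: F_1 = 10^(0.869/10) = 1.222, G_1 = 10^(−0.869/10) = 0.8187
  Stage 2: F_2 = 10^(1.82/10) = 1.521, G_2 = 10^(21.6/10) = 144.5
Friis cascade:
  F = 1.222 + (1.521 − 1)/0.8187 = 1.857
NF = 10 log₁₀(1.857) = 2.69 dB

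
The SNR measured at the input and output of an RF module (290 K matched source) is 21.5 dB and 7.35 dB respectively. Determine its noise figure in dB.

NF (dB) = SNR_in(dB) − SNR_out(dB) when the source is at T₀
NF = 21.5 − 7.35 = 14.15 dB

14.15 dB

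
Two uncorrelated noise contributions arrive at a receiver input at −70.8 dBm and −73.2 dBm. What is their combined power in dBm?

Convert to linear, add, convert back:
P₁ = 8.32×10⁻¹¹ W, P₂ = 4.79×10⁻¹¹ W
P_tot = 1.31×10⁻¹⁰ W → 10 log₁₀(P_tot / 10⁻³) = −68.8 dBm

−68.8 dBm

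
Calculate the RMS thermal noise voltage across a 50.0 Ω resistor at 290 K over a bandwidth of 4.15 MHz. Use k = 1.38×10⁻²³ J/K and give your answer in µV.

1.82 µV

V_n = √(4kTRB)
4kTRB = 4 × 1.38×10⁻²³ × 290 × 5.00×10¹ × 4.15×10⁶ = 3.32×10⁻¹² V²
V_n = √(3.32×10⁻¹²) = 1.82×10⁻⁶ V = 1.82 µV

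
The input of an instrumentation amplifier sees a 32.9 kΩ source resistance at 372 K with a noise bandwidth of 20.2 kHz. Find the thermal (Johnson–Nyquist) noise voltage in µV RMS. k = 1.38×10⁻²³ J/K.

V_n = √(4kTRB)
4kTRB = 4 × 1.38×10⁻²³ × 372 × 3.29×10⁴ × 2.02×10⁴ = 1.36×10⁻¹¹ V²
V_n = √(1.36×10⁻¹¹) = 3.69×10⁻⁶ V = 3.69 µV

3.69 µV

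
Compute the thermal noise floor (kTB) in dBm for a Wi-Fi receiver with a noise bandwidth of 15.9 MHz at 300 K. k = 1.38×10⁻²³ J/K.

−101.8 dBm

P_n = kTB = 1.38×10⁻²³ × 300 × 1.59×10⁷ = 6.58×10⁻¹⁴ W
In dBm: 10 log₁₀(6.58×10⁻¹⁴ / 10⁻³) = −101.8 dBm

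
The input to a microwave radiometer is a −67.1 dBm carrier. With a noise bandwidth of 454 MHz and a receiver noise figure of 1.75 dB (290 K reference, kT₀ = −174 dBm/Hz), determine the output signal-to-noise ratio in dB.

Noise floor: N = −174 + 10 log₁₀(B) + NF
10 log₁₀(4.54×10⁸) = 86.57 dB
N = −174 + 86.57 + 1.75 = −85.68 dBm
SNR = P_sig − N = −67.1 − (−85.68) = 18.58 dB → 18.6 dB

18.6 dB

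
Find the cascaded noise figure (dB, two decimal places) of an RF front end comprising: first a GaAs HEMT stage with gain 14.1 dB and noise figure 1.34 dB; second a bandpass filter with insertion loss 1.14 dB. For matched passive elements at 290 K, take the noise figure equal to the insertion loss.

Convert to linear (a loss of L dB is a gain of −L dB): F_i = 10^(NF_i/10), G_i = 10^(G_i,dB/10)
  Stage 1: F_1 = 10^(1.34/10) = 1.361, G_1 = 10^(14.1/10) = 25.70
  Stage 2: F_2 = 10^(1.14/10) = 1.300, G_2 = 10^(−1.14/10) = 0.7691
Friis cascade:
  F = 1.361 + (1.300 − 1)/25.70 = 1.373
NF = 10 log₁₀(1.373) = 1.38 dB

1.38 dB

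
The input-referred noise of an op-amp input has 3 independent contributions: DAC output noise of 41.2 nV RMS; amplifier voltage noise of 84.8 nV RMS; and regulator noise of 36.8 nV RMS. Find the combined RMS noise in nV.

101 nV

Uncorrelated sources add in power (mean-square): V_tot = √(ΣV_i²)
V_tot = √[(4.12×10⁻⁸)² + (8.48×10⁻⁸)² + (3.68×10⁻⁸)²] = 1.01×10⁻⁷ V = 101 nV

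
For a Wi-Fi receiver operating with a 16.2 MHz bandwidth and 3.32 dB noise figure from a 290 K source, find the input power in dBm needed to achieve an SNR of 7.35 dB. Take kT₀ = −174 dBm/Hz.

−91.2 dBm

Sensitivity = −174 + 10 log₁₀(B) + NF + SNR_min
= −174 + 72.1 + 3.32 + 7.35
= −91.23 dBm → −91.2 dBm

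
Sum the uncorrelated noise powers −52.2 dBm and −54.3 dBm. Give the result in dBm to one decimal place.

Convert to linear, add, convert back:
P₁ = 6.03×10⁻⁹ W, P₂ = 3.72×10⁻⁹ W
P_tot = 9.74×10⁻⁹ W → 10 log₁₀(P_tot / 10⁻³) = −50.1 dBm

−50.1 dBm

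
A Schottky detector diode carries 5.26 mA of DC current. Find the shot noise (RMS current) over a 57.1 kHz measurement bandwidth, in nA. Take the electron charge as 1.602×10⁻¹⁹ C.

9.81 nA

I_n = √(2qI·B)
2qI·B = 2 × 1.602×10⁻¹⁹ × 5.26×10⁻³ × 5.71×10⁴ = 9.62×10⁻¹⁷ A²
I_n = √(9.62×10⁻¹⁷) = 9.81×10⁻⁹ A = 9.81 nA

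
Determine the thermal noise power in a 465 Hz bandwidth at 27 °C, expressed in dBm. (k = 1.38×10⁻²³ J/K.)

T = 27 °C + 273.15 = 300.15 K
P_n = kTB = 1.38×10⁻²³ × 300.15 × 4.65×10² = 1.93×10⁻¹⁸ W
In dBm: 10 log₁₀(1.93×10⁻¹⁸ / 10⁻³) = −147.2 dBm

−147.2 dBm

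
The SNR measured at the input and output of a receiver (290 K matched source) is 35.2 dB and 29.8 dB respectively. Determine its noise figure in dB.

NF (dB) = SNR_in(dB) − SNR_out(dB) when the source is at T₀
NF = 35.2 − 29.8 = 5.4 dB

5.4 dB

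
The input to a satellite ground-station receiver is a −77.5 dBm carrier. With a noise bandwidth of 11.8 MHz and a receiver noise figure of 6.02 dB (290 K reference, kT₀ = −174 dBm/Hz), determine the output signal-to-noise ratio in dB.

19.8 dB

Noise floor: N = −174 + 10 log₁₀(B) + NF
10 log₁₀(1.18×10⁷) = 70.72 dB
N = −174 + 70.72 + 6.02 = −97.26 dBm
SNR = P_sig − N = −77.5 − (−97.26) = 19.76 dB → 19.8 dB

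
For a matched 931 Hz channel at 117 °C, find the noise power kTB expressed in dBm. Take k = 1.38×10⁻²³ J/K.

T = 117 °C + 273.15 = 390.15 K
P_n = kTB = 1.38×10⁻²³ × 390.15 × 9.31×10² = 5.01×10⁻¹⁸ W
In dBm: 10 log₁₀(5.01×10⁻¹⁸ / 10⁻³) = −143.0 dBm

−143.0 dBm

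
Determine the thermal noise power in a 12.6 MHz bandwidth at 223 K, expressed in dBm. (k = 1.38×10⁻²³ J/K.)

P_n = kTB = 1.38×10⁻²³ × 223 × 1.26×10⁷ = 3.88×10⁻¹⁴ W
In dBm: 10 log₁₀(3.88×10⁻¹⁴ / 10⁻³) = −104.1 dBm

−104.1 dBm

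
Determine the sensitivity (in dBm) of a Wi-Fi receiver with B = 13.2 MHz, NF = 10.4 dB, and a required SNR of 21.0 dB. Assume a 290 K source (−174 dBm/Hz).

−71.4 dBm

Sensitivity = −174 + 10 log₁₀(B) + NF + SNR_min
= −174 + 71.21 + 10.4 + 21.0
= −71.39 dBm → −71.4 dBm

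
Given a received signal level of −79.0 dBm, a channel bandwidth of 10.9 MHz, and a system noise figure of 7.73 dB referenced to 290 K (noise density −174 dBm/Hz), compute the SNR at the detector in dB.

16.9 dB

Noise floor: N = −174 + 10 log₁₀(B) + NF
10 log₁₀(1.09×10⁷) = 70.37 dB
N = −174 + 70.37 + 7.73 = −95.90 dBm
SNR = P_sig − N = −79.0 − (−95.90) = 16.90 dB → 16.9 dB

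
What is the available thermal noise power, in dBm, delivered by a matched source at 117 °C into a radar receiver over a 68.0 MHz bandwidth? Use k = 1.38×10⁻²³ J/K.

T = 117 °C + 273.15 = 390.15 K
P_n = kTB = 1.38×10⁻²³ × 390.15 × 6.80×10⁷ = 3.66×10⁻¹³ W
In dBm: 10 log₁₀(3.66×10⁻¹³ / 10⁻³) = −94.4 dBm

−94.4 dBm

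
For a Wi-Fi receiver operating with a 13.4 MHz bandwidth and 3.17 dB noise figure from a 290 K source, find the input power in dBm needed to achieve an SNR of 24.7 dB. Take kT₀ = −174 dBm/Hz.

−74.9 dBm

Sensitivity = −174 + 10 log₁₀(B) + NF + SNR_min
= −174 + 71.27 + 3.17 + 24.7
= −74.86 dBm → −74.9 dBm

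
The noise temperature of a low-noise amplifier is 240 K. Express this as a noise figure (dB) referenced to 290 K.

2.62 dB

F = 1 + T_e/T₀ = 1 + 240/290 = 1.82759
NF = 10 log₁₀(1.82759) = 2.62 dB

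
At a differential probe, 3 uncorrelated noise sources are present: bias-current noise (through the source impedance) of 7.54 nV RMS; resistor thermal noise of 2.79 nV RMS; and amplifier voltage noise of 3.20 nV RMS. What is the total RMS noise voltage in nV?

8.65 nV

Uncorrelated sources add in power (mean-square): V_tot = √(ΣV_i²)
V_tot = √[(7.54×10⁻⁹)² + (2.79×10⁻⁹)² + (3.20×10⁻⁹)²] = 8.65×10⁻⁹ V = 8.65 nV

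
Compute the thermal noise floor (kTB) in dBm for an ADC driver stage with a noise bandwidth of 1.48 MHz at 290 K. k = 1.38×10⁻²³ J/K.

−112.3 dBm

P_n = kTB = 1.38×10⁻²³ × 290 × 1.48×10⁶ = 5.92×10⁻¹⁵ W
In dBm: 10 log₁₀(5.92×10⁻¹⁵ / 10⁻³) = −112.3 dBm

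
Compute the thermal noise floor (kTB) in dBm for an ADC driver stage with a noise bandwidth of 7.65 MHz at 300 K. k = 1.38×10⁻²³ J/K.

P_n = kTB = 1.38×10⁻²³ × 300 × 7.65×10⁶ = 3.17×10⁻¹⁴ W
In dBm: 10 log₁₀(3.17×10⁻¹⁴ / 10⁻³) = −105.0 dBm

−105.0 dBm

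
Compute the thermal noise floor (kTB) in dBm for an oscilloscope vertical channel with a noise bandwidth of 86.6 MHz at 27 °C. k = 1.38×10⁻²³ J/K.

T = 27 °C + 273.15 = 300.15 K
P_n = kTB = 1.38×10⁻²³ × 300.15 × 8.66×10⁷ = 3.59×10⁻¹³ W
In dBm: 10 log₁₀(3.59×10⁻¹³ / 10⁻³) = −94.5 dBm

−94.5 dBm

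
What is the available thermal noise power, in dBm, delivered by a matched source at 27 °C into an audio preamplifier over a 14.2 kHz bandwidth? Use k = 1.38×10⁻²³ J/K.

T = 27 °C + 273.15 = 300.15 K
P_n = kTB = 1.38×10⁻²³ × 300.15 × 1.42×10⁴ = 5.88×10⁻¹⁷ W
In dBm: 10 log₁₀(5.88×10⁻¹⁷ / 10⁻³) = −132.3 dBm

−132.3 dBm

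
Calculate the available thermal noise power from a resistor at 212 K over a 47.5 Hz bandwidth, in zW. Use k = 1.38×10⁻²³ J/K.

139 zW

P_n = kTB = 1.38×10⁻²³ × 212 × 4.75×10¹ = 1.39×10⁻¹⁹ W = 139 zW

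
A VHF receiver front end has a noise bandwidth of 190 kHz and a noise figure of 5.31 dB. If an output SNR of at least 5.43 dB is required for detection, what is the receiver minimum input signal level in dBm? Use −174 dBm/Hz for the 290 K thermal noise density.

−110.5 dBm

Sensitivity = −174 + 10 log₁₀(B) + NF + SNR_min
= −174 + 52.79 + 5.31 + 5.43
= −110.47 dBm → −110.5 dBm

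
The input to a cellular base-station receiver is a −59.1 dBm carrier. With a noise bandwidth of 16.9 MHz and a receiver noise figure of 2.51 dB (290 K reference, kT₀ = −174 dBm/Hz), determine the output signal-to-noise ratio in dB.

Noise floor: N = −174 + 10 log₁₀(B) + NF
10 log₁₀(1.69×10⁷) = 72.28 dB
N = −174 + 72.28 + 2.51 = −99.21 dBm
SNR = P_sig − N = −59.1 − (−99.21) = 40.11 dB → 40.1 dB

40.1 dB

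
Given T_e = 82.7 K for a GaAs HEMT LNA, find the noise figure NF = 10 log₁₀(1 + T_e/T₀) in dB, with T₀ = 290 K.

F = 1 + T_e/T₀ = 1 + 82.7/290 = 1.28517
NF = 10 log₁₀(1.28517) = 1.09 dB

1.09 dB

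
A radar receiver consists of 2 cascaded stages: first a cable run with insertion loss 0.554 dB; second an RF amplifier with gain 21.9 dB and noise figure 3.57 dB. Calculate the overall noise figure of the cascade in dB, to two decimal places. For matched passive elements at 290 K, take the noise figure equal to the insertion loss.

4.12 dB

Convert to linear (a loss of L dB is a gain of −L dB): F_i = 10^(NF_i/10), G_i = 10^(G_i,dB/10)
  Stage 1: F_1 = 10^(0.554/10) = 1.136, G_1 = 10^(−0.554/10) = 0.8802
  Stage 2: F_2 = 10^(3.57/10) = 2.275, G_2 = 10^(21.9/10) = 154.9
Friis cascade:
  F = 1.136 + (2.275 − 1)/0.8802 = 2.585
NF = 10 log₁₀(2.585) = 4.12 dB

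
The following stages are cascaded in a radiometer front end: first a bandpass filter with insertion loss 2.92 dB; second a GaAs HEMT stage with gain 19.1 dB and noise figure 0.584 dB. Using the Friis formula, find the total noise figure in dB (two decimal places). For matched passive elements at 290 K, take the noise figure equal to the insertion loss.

Convert to linear (a loss of L dB is a gain of −L dB): F_i = 10^(NF_i/10), G_i = 10^(G_i,dB/10)
  Stage 1: F_1 = 10^(2.92/10) = 1.959, G_1 = 10^(−2.92/10) = 0.5105
  Stage 2: F_2 = 10^(0.584/10) = 1.144, G_2 = 10^(19.1/10) = 81.28
Friis cascade:
  F = 1.959 + (1.144 − 1)/0.5105 = 2.241
NF = 10 log₁₀(2.241) = 3.50 dB

3.50 dB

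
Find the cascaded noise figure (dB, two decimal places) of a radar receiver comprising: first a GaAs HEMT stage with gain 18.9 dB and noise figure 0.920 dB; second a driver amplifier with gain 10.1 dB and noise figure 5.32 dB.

Convert to linear (a loss of L dB is a gain of −L dB): F_i = 10^(NF_i/10), G_i = 10^(G_i,dB/10)
  Stage 1: F_1 = 10^(0.920/10) = 1.236, G_1 = 10^(18.9/10) = 77.62
  Stage 2: F_2 = 10^(5.32/10) = 3.404, G_2 = 10^(10.1/10) = 10.23
Friis cascade:
  F = 1.236 + (3.404 − 1)/77.62 = 1.267
NF = 10 log₁₀(1.267) = 1.03 dB

1.03 dB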